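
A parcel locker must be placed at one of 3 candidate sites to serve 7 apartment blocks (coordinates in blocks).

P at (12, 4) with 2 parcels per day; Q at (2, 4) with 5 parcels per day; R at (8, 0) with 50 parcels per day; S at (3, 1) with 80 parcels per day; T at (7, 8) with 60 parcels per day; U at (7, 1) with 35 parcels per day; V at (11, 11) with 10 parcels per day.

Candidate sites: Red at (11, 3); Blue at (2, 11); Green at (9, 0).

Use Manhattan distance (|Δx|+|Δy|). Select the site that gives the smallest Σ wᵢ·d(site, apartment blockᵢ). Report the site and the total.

Total weighted distance at each candidate:
  Red (11, 3): total = 1984
  Blue (2, 11): total = 2894
  Green (9, 0): total = 1514
Minimum is at Green with total 1514 blocks.

Green, total 1514 blocks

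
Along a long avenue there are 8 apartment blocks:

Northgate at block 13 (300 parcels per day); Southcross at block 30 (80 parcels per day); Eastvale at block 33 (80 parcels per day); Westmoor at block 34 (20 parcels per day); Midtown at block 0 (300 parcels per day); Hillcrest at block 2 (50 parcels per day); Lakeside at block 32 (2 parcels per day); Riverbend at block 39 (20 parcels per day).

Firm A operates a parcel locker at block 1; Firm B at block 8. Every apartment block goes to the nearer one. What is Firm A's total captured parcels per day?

350

The indifferent point is the midpoint (1+8)/2 = 4.5; apartment blocks left of it (closer to Firm A at 1) go to Firm A, those right go to Firm B.
  Midtown at 0 (w=300) → Firm A
  Hillcrest at 2 (w=50) → Firm A
  Northgate at 13 (w=300) → Firm B
  Southcross at 30 (w=80) → Firm B
  Lakeside at 32 (w=2) → Firm B
  Eastvale at 33 (w=80) → Firm B
  Westmoor at 34 (w=20) → Firm B
  Riverbend at 39 (w=20) → Firm B
Firm A captures 350; Firm B captures 502.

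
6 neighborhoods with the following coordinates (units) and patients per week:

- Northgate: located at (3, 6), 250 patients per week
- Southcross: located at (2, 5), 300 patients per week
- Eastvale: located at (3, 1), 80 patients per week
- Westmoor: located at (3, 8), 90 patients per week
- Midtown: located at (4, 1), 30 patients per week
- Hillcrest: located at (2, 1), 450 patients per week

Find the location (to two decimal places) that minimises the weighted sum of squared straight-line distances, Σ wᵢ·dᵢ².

(2.40, 3.57)

The minimiser of Σwᵢ‖p−pᵢ‖² is the weighted centroid p* = (Σwᵢpᵢ)/(Σwᵢ).
Σwᵢ = 1200.
Σwᵢxᵢ = 250·3 + 300·2 + 80·3 + 90·3 + 30·4 + 450·2 = 2880.
Σwᵢyᵢ = 250·6 + 300·5 + 80·1 + 90·8 + 30·1 + 450·1 = 4280.
x* = 2880/1200 = 2.40, y* = 4280/1200 = 3.57.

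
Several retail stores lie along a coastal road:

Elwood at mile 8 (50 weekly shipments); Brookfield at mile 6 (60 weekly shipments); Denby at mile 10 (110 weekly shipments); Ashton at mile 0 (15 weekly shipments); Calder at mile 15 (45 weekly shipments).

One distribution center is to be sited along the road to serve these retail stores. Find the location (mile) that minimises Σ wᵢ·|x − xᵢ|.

x = 10

For a sum of weighted absolute distances on a line, the optimum is the weighted median (not the mean). Total weight W = 280; half-weight = 140.
Sort by position and accumulate weight:
  mile 0 (Ashton, w=15) → cum 15
  mile 6 (Brookfield, w=60) → cum 75
  mile 8 (Elwood, w=50) → cum 125
  mile 10 (Denby, w=110) → cum 235  ≥ 140 → median here
  mile 15 (Calder, w=45) → cum 280
Optimal location: mile 10.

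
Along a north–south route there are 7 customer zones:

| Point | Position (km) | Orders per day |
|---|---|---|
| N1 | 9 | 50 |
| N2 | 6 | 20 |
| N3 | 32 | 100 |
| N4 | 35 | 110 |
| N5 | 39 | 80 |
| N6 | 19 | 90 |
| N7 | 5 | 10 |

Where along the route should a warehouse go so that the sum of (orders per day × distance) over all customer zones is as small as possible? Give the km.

x = 32

For a sum of weighted absolute distances on a line, the optimum is the weighted median (not the mean). Total weight W = 460; half-weight = 230.
Sort by position and accumulate weight:
  km 5 (N7, w=10) → cum 10
  km 6 (N2, w=20) → cum 30
  km 9 (N1, w=50) → cum 80
  km 19 (N6, w=90) → cum 170
  km 32 (N3, w=100) → cum 270  ≥ 230 → median here
  km 35 (N4, w=110) → cum 380
  km 39 (N5, w=80) → cum 460
Optimal location: km 32.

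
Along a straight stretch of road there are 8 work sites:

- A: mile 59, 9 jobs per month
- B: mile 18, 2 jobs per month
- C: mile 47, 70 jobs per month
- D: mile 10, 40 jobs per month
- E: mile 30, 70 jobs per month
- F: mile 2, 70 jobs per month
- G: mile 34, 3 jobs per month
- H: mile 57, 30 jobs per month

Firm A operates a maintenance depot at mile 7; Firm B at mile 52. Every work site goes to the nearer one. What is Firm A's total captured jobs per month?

112

The indifferent point is the midpoint (7+52)/2 = 29.5; work sites left of it (closer to Firm A at 7) go to Firm A, those right go to Firm B.
  F at 2 (w=70) → Firm A
  D at 10 (w=40) → Firm A
  B at 18 (w=2) → Firm A
  E at 30 (w=70) → Firm B
  G at 34 (w=3) → Firm B
  C at 47 (w=70) → Firm B
  H at 57 (w=30) → Firm B
  A at 59 (w=9) → Firm B
Firm A captures 112; Firm B captures 182.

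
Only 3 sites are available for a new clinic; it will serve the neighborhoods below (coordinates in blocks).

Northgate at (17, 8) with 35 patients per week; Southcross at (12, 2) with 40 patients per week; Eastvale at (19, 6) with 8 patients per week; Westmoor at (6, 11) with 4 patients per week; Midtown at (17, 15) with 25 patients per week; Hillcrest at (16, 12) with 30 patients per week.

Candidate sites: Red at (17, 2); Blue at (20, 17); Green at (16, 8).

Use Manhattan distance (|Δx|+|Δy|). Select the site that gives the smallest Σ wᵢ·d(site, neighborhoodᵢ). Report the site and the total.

Green, total 847 blocks

Total weighted distance at each candidate:
  Red (17, 2): total = 1193
  Blue (20, 17): total = 1911
  Green (16, 8): total = 847
Minimum is at Green with total 847 blocks.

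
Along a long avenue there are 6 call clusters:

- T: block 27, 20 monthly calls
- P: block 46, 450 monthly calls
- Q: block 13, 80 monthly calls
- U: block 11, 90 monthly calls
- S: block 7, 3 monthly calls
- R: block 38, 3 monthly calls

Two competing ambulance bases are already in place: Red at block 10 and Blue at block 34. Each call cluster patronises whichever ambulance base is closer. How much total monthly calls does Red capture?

173

The indifferent point is the midpoint (10+34)/2 = 22; call clusters left of it (closer to Red at 10) go to Red, those right go to Blue.
  S at 7 (w=3) → Red
  U at 11 (w=90) → Red
  Q at 13 (w=80) → Red
  T at 27 (w=20) → Blue
  R at 38 (w=3) → Blue
  P at 46 (w=450) → Blue
Red captures 173; Blue captures 473.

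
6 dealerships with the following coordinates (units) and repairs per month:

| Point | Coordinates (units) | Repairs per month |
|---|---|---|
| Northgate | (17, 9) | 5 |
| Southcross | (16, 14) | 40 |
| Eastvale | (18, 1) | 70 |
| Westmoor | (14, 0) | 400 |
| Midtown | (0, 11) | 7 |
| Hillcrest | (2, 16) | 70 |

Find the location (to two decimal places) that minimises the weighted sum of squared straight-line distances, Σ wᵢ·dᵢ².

(13.05, 3.16)

The minimiser of Σwᵢ‖p−pᵢ‖² is the weighted centroid p* = (Σwᵢpᵢ)/(Σwᵢ).
Σwᵢ = 592.
Σwᵢxᵢ = 5·17 + 40·16 + 70·18 + 400·14 + 7·0 + 70·2 = 7725.
Σwᵢyᵢ = 5·9 + 40·14 + 70·1 + 400·0 + 7·11 + 70·16 = 1872.
x* = 7725/592 = 13.05, y* = 1872/592 = 3.16.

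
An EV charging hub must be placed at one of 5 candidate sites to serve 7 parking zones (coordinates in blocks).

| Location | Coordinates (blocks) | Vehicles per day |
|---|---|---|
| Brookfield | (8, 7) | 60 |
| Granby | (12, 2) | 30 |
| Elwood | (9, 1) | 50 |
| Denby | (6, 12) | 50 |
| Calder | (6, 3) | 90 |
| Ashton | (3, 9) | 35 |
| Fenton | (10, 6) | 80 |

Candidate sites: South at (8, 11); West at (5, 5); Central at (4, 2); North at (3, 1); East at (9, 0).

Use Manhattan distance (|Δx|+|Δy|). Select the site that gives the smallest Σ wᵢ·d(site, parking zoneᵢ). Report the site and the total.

Total weighted distance at each candidate:
  South (8, 11): total = 3035
  West (5, 5): total = 2360
  Central (4, 2): total = 3030
  North (3, 1): total = 3650
  East (9, 0): total = 3055
Minimum is at West with total 2360 blocks.

West, total 2360 blocks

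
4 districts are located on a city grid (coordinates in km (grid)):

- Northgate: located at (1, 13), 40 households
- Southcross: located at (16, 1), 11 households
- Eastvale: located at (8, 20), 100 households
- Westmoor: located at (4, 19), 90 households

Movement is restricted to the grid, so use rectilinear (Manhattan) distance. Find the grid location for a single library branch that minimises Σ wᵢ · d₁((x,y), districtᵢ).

(4, 19)

Manhattan distance separates: Σwᵢ(|x−xᵢ|+|y−yᵢ|) = Σwᵢ|x−xᵢ| + Σwᵢ|y−yᵢ|, so x and y are optimised independently as 1-D weighted medians.
Total weight W = 241; half = 120.5.
x-coordinate, sorted with cumulative weight:
  x=1 (Northgate, w=40) cum 40
  x=4 (Westmoor, w=90) cum 130  ← median
  x=8 (Eastvale, w=100) cum 230
  x=16 (Southcross, w=11) cum 241
⇒ x* = 4
y-coordinate, sorted with cumulative weight:
  y=1 (Southcross, w=11) cum 11
  y=13 (Northgate, w=40) cum 51
  y=19 (Westmoor, w=90) cum 141  ← median
  y=20 (Eastvale, w=100) cum 241
⇒ y* = 19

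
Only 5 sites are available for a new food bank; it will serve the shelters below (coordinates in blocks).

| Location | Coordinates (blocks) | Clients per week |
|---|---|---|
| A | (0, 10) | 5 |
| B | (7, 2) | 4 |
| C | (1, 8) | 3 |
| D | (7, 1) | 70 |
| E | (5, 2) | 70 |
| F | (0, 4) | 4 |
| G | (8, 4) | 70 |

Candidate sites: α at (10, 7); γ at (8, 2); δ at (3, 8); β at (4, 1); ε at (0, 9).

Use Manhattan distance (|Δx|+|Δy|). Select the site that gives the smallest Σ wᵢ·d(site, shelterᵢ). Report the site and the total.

Total weighted distance at each candidate:
  α (10, 7): total = 1859
  γ (8, 2): total = 653
  δ (3, 8): total = 2059
  β (4, 1): total = 979
  ε (0, 9): total = 2887
Minimum is at γ with total 653 blocks.

γ, total 653 blocks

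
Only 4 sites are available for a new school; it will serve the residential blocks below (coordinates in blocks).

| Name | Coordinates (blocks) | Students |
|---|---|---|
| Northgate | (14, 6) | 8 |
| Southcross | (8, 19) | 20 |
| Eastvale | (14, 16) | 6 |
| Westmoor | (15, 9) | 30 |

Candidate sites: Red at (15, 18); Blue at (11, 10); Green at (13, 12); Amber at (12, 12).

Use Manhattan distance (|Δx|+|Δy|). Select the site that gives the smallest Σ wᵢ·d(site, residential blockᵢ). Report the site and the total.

Green, total 476 blocks

Total weighted distance at each candidate:
  Red (15, 18): total = 552
  Blue (11, 10): total = 500
  Green (13, 12): total = 476
  Amber (12, 12): total = 500
Minimum is at Green with total 476 blocks.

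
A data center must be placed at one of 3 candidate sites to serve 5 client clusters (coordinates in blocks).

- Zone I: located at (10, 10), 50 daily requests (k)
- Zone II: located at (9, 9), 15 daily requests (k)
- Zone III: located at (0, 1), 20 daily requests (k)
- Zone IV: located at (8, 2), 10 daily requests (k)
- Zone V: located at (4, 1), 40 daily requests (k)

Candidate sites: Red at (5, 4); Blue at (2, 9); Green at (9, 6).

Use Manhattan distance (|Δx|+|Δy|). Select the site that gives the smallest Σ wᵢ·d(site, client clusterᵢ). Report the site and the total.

Total weighted distance at each candidate:
  Red (5, 4): total = 1055
  Blue (2, 9): total = 1285
  Green (9, 6): total = 1025
Minimum is at Green with total 1025 blocks.

Green, total 1025 blocks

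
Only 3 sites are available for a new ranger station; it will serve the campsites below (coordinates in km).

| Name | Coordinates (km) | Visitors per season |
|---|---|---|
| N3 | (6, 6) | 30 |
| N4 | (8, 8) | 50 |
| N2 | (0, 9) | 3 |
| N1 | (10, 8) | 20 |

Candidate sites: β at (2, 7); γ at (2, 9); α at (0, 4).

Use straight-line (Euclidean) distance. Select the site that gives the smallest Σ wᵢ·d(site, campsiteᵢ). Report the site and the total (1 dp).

β, total 597.6 km

Total weighted distance at each candidate:
  β (2, 7): total = 597.6
  γ (2, 9): total = 621.4
  α (0, 4): total = 867.4
Minimum is at β with total 597.6 km.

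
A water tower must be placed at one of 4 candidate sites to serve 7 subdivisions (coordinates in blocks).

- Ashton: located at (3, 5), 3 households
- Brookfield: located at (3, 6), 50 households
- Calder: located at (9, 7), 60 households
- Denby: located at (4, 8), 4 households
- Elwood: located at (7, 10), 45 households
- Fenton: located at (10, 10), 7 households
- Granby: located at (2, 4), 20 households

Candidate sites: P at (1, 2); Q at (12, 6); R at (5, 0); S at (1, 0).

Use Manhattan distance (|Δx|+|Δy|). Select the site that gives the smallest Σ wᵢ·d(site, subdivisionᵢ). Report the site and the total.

Q, total 1447 blocks

Total weighted distance at each candidate:
  P (1, 2): total = 1940
  Q (12, 6): total = 1447
  R (5, 0): total = 1902
  S (1, 0): total = 2318
Minimum is at Q with total 1447 blocks.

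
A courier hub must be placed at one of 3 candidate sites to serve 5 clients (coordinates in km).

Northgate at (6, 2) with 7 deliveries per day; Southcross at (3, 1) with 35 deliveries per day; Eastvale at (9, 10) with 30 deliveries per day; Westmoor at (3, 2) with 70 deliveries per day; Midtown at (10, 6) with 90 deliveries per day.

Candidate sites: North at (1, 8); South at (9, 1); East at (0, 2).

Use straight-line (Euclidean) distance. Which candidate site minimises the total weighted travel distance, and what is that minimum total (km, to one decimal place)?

South, total 1386.8 km

Total weighted distance at each candidate:
  North (1, 8): total = 1829.3
  South (9, 1): total = 1386.8
  East (0, 2): total = 1693.3
Minimum is at South with total 1386.8 km.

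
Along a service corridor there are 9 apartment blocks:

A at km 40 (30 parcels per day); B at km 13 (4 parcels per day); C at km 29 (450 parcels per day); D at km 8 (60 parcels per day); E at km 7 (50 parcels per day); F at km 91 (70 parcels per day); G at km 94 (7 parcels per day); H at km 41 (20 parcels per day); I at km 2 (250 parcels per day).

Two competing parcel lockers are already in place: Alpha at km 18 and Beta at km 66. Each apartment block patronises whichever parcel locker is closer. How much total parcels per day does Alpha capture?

The indifferent point is the midpoint (18+66)/2 = 42; apartment blocks left of it (closer to Alpha at 18) go to Alpha, those right go to Beta.
  I at 2 (w=250) → Alpha
  E at 7 (w=50) → Alpha
  D at 8 (w=60) → Alpha
  B at 13 (w=4) → Alpha
  C at 29 (w=450) → Alpha
  A at 40 (w=30) → Alpha
  H at 41 (w=20) → Alpha
  F at 91 (w=70) → Beta
  G at 94 (w=7) → Beta
Alpha captures 864; Beta captures 77.

864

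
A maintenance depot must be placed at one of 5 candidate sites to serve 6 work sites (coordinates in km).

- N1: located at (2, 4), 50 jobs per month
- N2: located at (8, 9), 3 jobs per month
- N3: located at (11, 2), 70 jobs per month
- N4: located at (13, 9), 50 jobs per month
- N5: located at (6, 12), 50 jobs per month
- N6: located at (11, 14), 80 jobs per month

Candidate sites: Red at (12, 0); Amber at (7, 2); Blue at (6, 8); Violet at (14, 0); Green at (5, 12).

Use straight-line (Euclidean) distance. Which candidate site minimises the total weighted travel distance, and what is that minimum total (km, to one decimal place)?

Total weighted distance at each candidate:
  Red (12, 0): total = 2971.0
  Amber (7, 2): total = 2545.9
  Blue (6, 8): total = 2014.6
  Violet (14, 0): total = 3236.6
  Green (5, 12): total = 2239.4
Minimum is at Blue with total 2014.6 km.

Blue, total 2014.6 km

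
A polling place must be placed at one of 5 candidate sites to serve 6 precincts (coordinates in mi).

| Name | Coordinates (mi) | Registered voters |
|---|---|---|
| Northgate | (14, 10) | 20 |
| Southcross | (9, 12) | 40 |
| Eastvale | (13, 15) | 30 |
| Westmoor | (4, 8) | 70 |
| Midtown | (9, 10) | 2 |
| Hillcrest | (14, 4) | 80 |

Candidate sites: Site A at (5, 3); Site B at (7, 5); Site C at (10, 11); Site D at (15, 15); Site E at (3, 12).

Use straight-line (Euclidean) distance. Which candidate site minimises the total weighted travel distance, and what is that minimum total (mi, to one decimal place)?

Total weighted distance at each candidate:
  Site A (5, 3): total = 2152.1
  Site B (7, 5): total = 1686.5
  Site C (10, 11): total = 1406.4
  Site D (15, 15): total = 2242.2
  Site E (3, 12): total = 2166.2
Minimum is at Site C with total 1406.4 mi.

Site C, total 1406.4 mi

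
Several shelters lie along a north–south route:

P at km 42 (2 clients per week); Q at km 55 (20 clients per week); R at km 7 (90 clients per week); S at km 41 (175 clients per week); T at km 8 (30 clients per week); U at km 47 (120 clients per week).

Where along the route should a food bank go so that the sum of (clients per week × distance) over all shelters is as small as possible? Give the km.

For a sum of weighted absolute distances on a line, the optimum is the weighted median (not the mean). Total weight W = 437; half-weight = 218.5.
Sort by position and accumulate weight:
  km 7 (R, w=90) → cum 90
  km 8 (T, w=30) → cum 120
  km 41 (S, w=175) → cum 295  ≥ 218.5 → median here
  km 42 (P, w=2) → cum 297
  km 47 (U, w=120) → cum 417
  km 55 (Q, w=20) → cum 437
Optimal location: km 41.

x = 41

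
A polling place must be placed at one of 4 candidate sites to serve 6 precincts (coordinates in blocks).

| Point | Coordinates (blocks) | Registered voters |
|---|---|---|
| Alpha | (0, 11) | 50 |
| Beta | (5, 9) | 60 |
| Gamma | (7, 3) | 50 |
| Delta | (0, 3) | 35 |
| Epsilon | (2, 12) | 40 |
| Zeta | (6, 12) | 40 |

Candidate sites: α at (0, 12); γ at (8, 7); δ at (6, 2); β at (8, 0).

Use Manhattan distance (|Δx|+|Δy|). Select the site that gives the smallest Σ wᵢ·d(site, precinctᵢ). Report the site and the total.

Total weighted distance at each candidate:
  α (0, 12): total = 1965
  γ (8, 7): total = 2290
  δ (6, 2): total = 2535
  β (8, 0): total = 3535
Minimum is at α with total 1965 blocks.

α, total 1965 blocks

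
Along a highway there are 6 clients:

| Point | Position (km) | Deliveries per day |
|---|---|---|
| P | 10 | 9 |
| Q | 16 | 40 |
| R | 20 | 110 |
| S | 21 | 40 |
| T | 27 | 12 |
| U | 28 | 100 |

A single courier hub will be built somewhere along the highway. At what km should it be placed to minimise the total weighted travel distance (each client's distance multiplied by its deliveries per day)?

For a sum of weighted absolute distances on a line, the optimum is the weighted median (not the mean). Total weight W = 311; half-weight = 155.5.
Sort by position and accumulate weight:
  km 10 (P, w=9) → cum 9
  km 16 (Q, w=40) → cum 49
  km 20 (R, w=110) → cum 159  ≥ 155.5 → median here
  km 21 (S, w=40) → cum 199
  km 27 (T, w=12) → cum 211
  km 28 (U, w=100) → cum 311
Optimal location: km 20.

x = 20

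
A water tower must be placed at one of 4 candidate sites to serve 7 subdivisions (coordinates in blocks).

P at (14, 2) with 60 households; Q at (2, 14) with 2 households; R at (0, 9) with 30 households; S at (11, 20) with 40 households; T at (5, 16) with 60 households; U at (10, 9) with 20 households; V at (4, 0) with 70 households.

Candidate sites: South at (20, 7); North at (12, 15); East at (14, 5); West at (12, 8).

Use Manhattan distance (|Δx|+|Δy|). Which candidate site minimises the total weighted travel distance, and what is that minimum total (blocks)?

West, total 3502 blocks

Total weighted distance at each candidate:
  South (20, 7): total = 5540
  North (12, 15): total = 3952
  East (14, 5): total = 3892
  West (12, 8): total = 3502
Minimum is at West with total 3502 blocks.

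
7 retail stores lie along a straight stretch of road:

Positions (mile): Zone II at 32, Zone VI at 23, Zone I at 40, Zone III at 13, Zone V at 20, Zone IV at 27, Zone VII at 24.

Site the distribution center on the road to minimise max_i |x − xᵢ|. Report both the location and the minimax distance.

The 1-center on a line is the midpoint of the two extreme points: leftmost at 13, rightmost at 40.
Optimal location = (13 + 40)/2 = 26.5; maximum distance = (40 − 13)/2 = 13.5.

location 26.5, max distance 13.5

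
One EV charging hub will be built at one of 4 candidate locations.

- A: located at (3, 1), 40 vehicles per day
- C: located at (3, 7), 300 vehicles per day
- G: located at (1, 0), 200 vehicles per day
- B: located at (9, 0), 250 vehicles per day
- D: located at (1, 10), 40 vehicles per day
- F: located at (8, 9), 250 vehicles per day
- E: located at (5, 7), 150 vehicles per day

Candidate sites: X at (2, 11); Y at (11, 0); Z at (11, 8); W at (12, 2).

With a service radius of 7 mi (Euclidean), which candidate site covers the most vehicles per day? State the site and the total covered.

X, covering 740

Coverage radius r = 7 mi; a point is covered iff (Δx)²+(Δy)² ≤ 7² = 49.
  X (2, 11): covers {C, D, F, E} → 740
  Y (11, 0): covers {B} → 250
  Z (11, 8): covers {F, E} → 400
  W (12, 2): covers {B} → 250
Maximum coverage at X: 740 vehicles per day.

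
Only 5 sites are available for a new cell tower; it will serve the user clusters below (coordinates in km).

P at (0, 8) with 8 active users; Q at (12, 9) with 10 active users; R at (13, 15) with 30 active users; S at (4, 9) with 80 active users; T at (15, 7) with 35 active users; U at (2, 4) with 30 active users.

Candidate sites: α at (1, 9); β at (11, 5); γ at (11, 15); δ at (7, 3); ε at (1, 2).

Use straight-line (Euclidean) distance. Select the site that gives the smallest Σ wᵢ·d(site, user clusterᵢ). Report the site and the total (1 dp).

Total weighted distance at each candidate:
  α (1, 9): total = 1411.8
  β (11, 5): total = 1511.6
  γ (11, 15): total = 1702.1
  δ (7, 3): total = 1552.1
  ε (1, 2): total = 1906.5
Minimum is at α with total 1411.8 km.

α, total 1411.8 km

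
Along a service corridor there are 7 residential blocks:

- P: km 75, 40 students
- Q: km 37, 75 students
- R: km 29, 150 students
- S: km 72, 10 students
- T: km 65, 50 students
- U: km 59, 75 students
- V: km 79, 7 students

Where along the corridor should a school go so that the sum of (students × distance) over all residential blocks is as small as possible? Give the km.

x = 37

For a sum of weighted absolute distances on a line, the optimum is the weighted median (not the mean). Total weight W = 407; half-weight = 203.5.
Sort by position and accumulate weight:
  km 29 (R, w=150) → cum 150
  km 37 (Q, w=75) → cum 225  ≥ 203.5 → median here
  km 59 (U, w=75) → cum 300
  km 65 (T, w=50) → cum 350
  km 72 (S, w=10) → cum 360
  km 75 (P, w=40) → cum 400
  km 79 (V, w=7) → cum 407
Optimal location: km 37.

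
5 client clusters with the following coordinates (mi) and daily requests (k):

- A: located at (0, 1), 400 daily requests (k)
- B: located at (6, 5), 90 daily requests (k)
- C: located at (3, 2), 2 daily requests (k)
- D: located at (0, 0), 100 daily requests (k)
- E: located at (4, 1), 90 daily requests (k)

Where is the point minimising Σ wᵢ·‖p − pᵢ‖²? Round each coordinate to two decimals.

(1.33, 1.38)

The minimiser of Σwᵢ‖p−pᵢ‖² is the weighted centroid p* = (Σwᵢpᵢ)/(Σwᵢ).
Σwᵢ = 682.
Σwᵢxᵢ = 400·0 + 90·6 + 2·3 + 100·0 + 90·4 = 906.
Σwᵢyᵢ = 400·1 + 90·5 + 2·2 + 100·0 + 90·1 = 944.
x* = 906/682 = 1.33, y* = 944/682 = 1.38.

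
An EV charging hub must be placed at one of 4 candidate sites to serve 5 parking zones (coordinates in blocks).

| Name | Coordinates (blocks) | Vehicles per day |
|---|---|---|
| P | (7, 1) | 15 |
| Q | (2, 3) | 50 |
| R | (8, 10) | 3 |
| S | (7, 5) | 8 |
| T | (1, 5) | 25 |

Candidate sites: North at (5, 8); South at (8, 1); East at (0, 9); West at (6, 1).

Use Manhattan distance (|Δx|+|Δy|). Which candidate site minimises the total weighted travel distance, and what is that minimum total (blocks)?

West, total 613 blocks

Total weighted distance at each candidate:
  North (5, 8): total = 765
  South (8, 1): total = 757
  East (0, 9): total = 865
  West (6, 1): total = 613
Minimum is at West with total 613 blocks.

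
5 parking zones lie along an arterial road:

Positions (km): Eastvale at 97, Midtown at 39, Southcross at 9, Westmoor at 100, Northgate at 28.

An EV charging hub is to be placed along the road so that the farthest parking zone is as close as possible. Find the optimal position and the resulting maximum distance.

The 1-center on a line is the midpoint of the two extreme points: leftmost at 9, rightmost at 100.
Optimal location = (9 + 100)/2 = 54.5; maximum distance = (100 − 9)/2 = 45.5.

location 54.5, max distance 45.5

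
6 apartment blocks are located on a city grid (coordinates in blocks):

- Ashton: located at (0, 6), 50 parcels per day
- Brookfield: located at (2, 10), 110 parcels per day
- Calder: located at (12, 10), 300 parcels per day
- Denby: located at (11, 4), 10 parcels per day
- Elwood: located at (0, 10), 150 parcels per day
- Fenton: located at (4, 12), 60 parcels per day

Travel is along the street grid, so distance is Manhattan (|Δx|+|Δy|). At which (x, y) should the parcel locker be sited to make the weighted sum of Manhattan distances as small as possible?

(4, 10)

Manhattan distance separates: Σwᵢ(|x−xᵢ|+|y−yᵢ|) = Σwᵢ|x−xᵢ| + Σwᵢ|y−yᵢ|, so x and y are optimised independently as 1-D weighted medians.
Total weight W = 680; half = 340.
x-coordinate, sorted with cumulative weight:
  x=0 (Ashton, w=50) cum 50
  x=0 (Elwood, w=150) cum 200
  x=2 (Brookfield, w=110) cum 310
  x=4 (Fenton, w=60) cum 370  ← median
  x=11 (Denby, w=10) cum 380
  x=12 (Calder, w=300) cum 680
⇒ x* = 4
y-coordinate, sorted with cumulative weight:
  y=4 (Denby, w=10) cum 10
  y=6 (Ashton, w=50) cum 60
  y=10 (Brookfield, w=110) cum 170
  y=10 (Calder, w=300) cum 470  ← median
  y=10 (Elwood, w=150) cum 620
  y=12 (Fenton, w=60) cum 680
⇒ y* = 10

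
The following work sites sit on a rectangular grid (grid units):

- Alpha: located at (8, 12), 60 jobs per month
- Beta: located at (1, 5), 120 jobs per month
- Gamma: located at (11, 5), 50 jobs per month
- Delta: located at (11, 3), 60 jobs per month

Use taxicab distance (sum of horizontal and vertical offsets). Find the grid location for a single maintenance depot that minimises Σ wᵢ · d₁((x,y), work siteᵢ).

Manhattan distance separates: Σwᵢ(|x−xᵢ|+|y−yᵢ|) = Σwᵢ|x−xᵢ| + Σwᵢ|y−yᵢ|, so x and y are optimised independently as 1-D weighted medians.
Total weight W = 290; half = 145.
x-coordinate, sorted with cumulative weight:
  x=1 (Beta, w=120) cum 120
  x=8 (Alpha, w=60) cum 180  ← median
  x=11 (Gamma, w=50) cum 230
  x=11 (Delta, w=60) cum 290
⇒ x* = 8
y-coordinate, sorted with cumulative weight:
  y=3 (Delta, w=60) cum 60
  y=5 (Beta, w=120) cum 180  ← median
  y=5 (Gamma, w=50) cum 230
  y=12 (Alpha, w=60) cum 290
⇒ y* = 5

(8, 5)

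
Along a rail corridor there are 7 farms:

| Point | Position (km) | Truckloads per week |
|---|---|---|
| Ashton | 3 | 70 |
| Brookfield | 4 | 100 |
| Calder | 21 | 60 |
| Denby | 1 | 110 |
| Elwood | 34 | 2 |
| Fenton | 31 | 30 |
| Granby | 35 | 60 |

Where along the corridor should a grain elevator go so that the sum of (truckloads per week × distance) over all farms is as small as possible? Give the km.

x = 4

For a sum of weighted absolute distances on a line, the optimum is the weighted median (not the mean). Total weight W = 432; half-weight = 216.
Sort by position and accumulate weight:
  km 1 (Denby, w=110) → cum 110
  km 3 (Ashton, w=70) → cum 180
  km 4 (Brookfield, w=100) → cum 280  ≥ 216 → median here
  km 21 (Calder, w=60) → cum 340
  km 31 (Fenton, w=30) → cum 370
  km 34 (Elwood, w=2) → cum 372
  km 35 (Granby, w=60) → cum 432
Optimal location: km 4.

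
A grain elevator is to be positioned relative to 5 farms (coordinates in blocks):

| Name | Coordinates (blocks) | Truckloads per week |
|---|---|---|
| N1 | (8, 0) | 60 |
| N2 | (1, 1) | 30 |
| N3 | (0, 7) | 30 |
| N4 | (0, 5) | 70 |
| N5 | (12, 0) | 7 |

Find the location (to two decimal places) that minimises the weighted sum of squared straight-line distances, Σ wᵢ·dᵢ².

(3.02, 2.99)

The minimiser of Σwᵢ‖p−pᵢ‖² is the weighted centroid p* = (Σwᵢpᵢ)/(Σwᵢ).
Σwᵢ = 197.
Σwᵢxᵢ = 60·8 + 30·1 + 30·0 + 70·0 + 7·12 = 594.
Σwᵢyᵢ = 60·0 + 30·1 + 30·7 + 70·5 + 7·0 = 590.
x* = 594/197 = 3.02, y* = 590/197 = 2.99.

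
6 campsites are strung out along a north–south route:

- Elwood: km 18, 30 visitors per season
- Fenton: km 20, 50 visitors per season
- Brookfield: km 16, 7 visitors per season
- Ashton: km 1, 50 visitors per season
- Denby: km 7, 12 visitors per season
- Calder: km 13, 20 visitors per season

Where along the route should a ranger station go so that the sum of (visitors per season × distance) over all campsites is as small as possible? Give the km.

x = 16

For a sum of weighted absolute distances on a line, the optimum is the weighted median (not the mean). Total weight W = 169; half-weight = 84.5.
Sort by position and accumulate weight:
  km 1 (Ashton, w=50) → cum 50
  km 7 (Denby, w=12) → cum 62
  km 13 (Calder, w=20) → cum 82
  km 16 (Brookfield, w=7) → cum 89  ≥ 84.5 → median here
  km 18 (Elwood, w=30) → cum 119
  km 20 (Fenton, w=50) → cum 169
Optimal location: km 16.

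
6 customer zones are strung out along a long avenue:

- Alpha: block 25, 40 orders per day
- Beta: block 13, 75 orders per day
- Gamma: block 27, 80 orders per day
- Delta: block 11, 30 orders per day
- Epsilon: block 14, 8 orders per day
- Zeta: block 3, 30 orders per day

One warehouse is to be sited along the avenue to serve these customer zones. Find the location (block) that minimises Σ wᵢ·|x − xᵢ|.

x = 13

For a sum of weighted absolute distances on a line, the optimum is the weighted median (not the mean). Total weight W = 263; half-weight = 131.5.
Sort by position and accumulate weight:
  block 3 (Zeta, w=30) → cum 30
  block 11 (Delta, w=30) → cum 60
  block 13 (Beta, w=75) → cum 135  ≥ 131.5 → median here
  block 14 (Epsilon, w=8) → cum 143
  block 25 (Alpha, w=40) → cum 183
  block 27 (Gamma, w=80) → cum 263
Optimal location: block 13.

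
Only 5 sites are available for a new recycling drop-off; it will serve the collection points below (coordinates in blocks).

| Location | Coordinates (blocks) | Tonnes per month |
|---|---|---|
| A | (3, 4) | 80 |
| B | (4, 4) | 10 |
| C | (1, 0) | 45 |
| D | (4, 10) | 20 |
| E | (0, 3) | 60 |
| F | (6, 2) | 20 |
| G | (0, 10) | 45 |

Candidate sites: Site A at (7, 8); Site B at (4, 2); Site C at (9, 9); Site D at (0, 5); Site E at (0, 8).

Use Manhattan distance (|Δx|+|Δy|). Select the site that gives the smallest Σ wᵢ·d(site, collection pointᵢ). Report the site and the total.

Site D, total 1345 blocks

Total weighted distance at each candidate:
  Site A (7, 8): total = 2705
  Site B (4, 2): total = 1525
  Site C (9, 9): total = 3415
  Site D (0, 5): total = 1345
  Site E (0, 8): total = 1795
Minimum is at Site D with total 1345 blocks.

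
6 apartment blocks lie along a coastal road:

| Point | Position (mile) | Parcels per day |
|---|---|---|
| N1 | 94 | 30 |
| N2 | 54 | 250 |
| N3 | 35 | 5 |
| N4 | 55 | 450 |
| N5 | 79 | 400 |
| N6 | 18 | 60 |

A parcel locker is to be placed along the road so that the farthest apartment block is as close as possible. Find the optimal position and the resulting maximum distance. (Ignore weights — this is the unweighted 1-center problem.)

location 56, max distance 38

The 1-center on a line is the midpoint of the two extreme points: leftmost at 18, rightmost at 94.
Optimal location = (18 + 94)/2 = 56; maximum distance = (94 − 18)/2 = 38.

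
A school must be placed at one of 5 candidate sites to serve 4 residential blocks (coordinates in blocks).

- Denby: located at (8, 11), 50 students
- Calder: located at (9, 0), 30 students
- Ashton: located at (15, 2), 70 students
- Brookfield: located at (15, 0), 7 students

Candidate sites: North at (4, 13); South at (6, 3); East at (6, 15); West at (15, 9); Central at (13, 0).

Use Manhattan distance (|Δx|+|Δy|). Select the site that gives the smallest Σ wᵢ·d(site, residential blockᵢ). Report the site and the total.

Total weighted distance at each candidate:
  North (4, 13): total = 2548
  South (6, 3): total = 1464
  East (6, 15): total = 2548
  West (15, 9): total = 1453
  Central (13, 0): total = 1214
Minimum is at Central with total 1214 blocks.

Central, total 1214 blocks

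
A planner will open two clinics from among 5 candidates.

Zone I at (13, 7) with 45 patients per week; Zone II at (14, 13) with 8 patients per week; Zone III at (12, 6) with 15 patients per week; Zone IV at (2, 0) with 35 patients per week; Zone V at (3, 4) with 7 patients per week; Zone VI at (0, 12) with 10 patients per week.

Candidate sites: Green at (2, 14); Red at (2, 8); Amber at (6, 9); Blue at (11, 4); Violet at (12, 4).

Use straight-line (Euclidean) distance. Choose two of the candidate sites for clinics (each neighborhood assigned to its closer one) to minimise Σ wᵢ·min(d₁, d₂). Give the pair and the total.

{Red, Violet}, total 599.6

Evaluate every pair (each demand assigned to the nearer of the two):
  {Red, Violet}: total = 599.6
  {Red, Blue}: total = 625.3
  {Amber, Violet}: total = 696.5
  {Green, Blue}: total = 700.7
  {Green, Violet}: total = 714.3
  {Amber, Blue}: total = 720.0
  {Blue, Violet}: total = 782.8
  {Red, Amber}: total = 853.4
  {Green, Amber}: total = 913.6
  {Green, Red}: total = 1083.5
Best pair: {Red, Violet} with total 599.6.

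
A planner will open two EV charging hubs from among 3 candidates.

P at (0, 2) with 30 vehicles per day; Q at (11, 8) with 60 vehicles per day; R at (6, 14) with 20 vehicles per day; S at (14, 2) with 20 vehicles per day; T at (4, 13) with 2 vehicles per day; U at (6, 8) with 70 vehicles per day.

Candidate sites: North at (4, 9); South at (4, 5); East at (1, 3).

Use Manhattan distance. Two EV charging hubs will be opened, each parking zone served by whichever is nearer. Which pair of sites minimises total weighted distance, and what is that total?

Evaluate every pair (each demand assigned to the nearer of the two):
  {North, East}: total = 1178
  {North, South}: total = 1308
  {South, East}: total = 1506
Best pair: {North, East} with total 1178.

{North, East}, total 1178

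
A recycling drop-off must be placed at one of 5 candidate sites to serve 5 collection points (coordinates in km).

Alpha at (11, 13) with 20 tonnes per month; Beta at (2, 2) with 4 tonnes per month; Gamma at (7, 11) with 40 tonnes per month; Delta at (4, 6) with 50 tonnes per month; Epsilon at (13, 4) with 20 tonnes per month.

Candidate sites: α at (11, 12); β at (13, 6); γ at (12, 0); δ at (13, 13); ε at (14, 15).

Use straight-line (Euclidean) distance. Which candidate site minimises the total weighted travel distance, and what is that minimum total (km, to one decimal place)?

Total weighted distance at each candidate:
  α (11, 12): total = 864.6
  β (13, 6): total = 994.8
  γ (12, 0): total = 1367.3
  δ (13, 13): total = 1105.3
  ε (14, 15): total = 1359.0
Minimum is at α with total 864.6 km.

α, total 864.6 km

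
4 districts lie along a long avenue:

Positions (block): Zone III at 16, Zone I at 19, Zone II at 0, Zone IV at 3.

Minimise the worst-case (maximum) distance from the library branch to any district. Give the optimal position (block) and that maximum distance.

The 1-center on a line is the midpoint of the two extreme points: leftmost at 0, rightmost at 19.
Optimal location = (0 + 19)/2 = 9.5; maximum distance = (19 − 0)/2 = 9.5.

location 9.5, max distance 9.5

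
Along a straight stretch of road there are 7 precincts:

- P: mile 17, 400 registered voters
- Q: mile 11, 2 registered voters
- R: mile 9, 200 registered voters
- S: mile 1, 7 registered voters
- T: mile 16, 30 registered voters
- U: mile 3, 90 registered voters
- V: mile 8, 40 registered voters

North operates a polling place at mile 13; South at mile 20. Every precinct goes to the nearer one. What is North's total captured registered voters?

369

The indifferent point is the midpoint (13+20)/2 = 16.5; precincts left of it (closer to North at 13) go to North, those right go to South.
  S at 1 (w=7) → North
  U at 3 (w=90) → North
  V at 8 (w=40) → North
  R at 9 (w=200) → North
  Q at 11 (w=2) → North
  T at 16 (w=30) → North
  P at 17 (w=400) → South
North captures 369; South captures 400.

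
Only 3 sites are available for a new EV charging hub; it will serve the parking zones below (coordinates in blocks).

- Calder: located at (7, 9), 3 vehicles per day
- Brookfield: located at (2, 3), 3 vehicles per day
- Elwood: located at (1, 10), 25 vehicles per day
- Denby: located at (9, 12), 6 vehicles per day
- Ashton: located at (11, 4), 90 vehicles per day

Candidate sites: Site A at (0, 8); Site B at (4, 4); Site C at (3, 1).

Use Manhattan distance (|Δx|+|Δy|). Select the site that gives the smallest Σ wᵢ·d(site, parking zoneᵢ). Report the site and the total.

Site B, total 966 blocks

Total weighted distance at each candidate:
  Site A (0, 8): total = 1548
  Site B (4, 4): total = 966
  Site C (3, 1): total = 1412
Minimum is at Site B with total 966 blocks.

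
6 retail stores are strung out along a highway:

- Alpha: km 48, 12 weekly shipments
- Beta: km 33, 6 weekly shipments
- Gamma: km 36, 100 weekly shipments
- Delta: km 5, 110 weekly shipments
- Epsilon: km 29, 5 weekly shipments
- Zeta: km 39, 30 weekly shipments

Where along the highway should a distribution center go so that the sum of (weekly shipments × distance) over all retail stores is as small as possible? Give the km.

x = 36

For a sum of weighted absolute distances on a line, the optimum is the weighted median (not the mean). Total weight W = 263; half-weight = 131.5.
Sort by position and accumulate weight:
  km 5 (Delta, w=110) → cum 110
  km 29 (Epsilon, w=5) → cum 115
  km 33 (Beta, w=6) → cum 121
  km 36 (Gamma, w=100) → cum 221  ≥ 131.5 → median here
  km 39 (Zeta, w=30) → cum 251
  km 48 (Alpha, w=12) → cum 263
Optimal location: km 36.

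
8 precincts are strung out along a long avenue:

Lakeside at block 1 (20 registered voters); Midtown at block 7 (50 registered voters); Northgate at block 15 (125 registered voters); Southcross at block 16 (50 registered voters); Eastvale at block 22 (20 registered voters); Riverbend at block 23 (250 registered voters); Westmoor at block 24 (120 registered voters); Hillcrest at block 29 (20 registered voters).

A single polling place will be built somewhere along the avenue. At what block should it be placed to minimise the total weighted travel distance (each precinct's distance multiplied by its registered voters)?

For a sum of weighted absolute distances on a line, the optimum is the weighted median (not the mean). Total weight W = 655; half-weight = 327.5.
Sort by position and accumulate weight:
  block 1 (Lakeside, w=20) → cum 20
  block 7 (Midtown, w=50) → cum 70
  block 15 (Northgate, w=125) → cum 195
  block 16 (Southcross, w=50) → cum 245
  block 22 (Eastvale, w=20) → cum 265
  block 23 (Riverbend, w=250) → cum 515  ≥ 327.5 → median here
  block 24 (Westmoor, w=120) → cum 635
  block 29 (Hillcrest, w=20) → cum 655
Optimal location: block 23.

x = 23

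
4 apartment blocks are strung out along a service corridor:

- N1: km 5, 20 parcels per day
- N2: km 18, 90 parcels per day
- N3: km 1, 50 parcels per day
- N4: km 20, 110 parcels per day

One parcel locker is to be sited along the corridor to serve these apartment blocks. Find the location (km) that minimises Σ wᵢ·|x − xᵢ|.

x = 18

For a sum of weighted absolute distances on a line, the optimum is the weighted median (not the mean). Total weight W = 270; half-weight = 135.
Sort by position and accumulate weight:
  km 1 (N3, w=50) → cum 50
  km 5 (N1, w=20) → cum 70
  km 18 (N2, w=90) → cum 160  ≥ 135 → median here
  km 20 (N4, w=110) → cum 270
Optimal location: km 18.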